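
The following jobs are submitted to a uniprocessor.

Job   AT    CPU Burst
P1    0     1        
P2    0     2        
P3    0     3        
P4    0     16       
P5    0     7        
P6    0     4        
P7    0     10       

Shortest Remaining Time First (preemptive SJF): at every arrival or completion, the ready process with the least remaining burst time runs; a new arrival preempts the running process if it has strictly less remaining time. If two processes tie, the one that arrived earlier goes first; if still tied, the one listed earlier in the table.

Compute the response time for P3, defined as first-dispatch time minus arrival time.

3

Timeline: | P1 0-1 | P2 1-3 | P3 3-6 | P6 6-10 | P5 10-17 | P7 17-27 | P4 27-43 |
Completion: P1=1  P2=3  P3=6  P4=43  P5=17  P6=10  P7=27
Response(P3) = first start − arrival = 3 − 0 = 3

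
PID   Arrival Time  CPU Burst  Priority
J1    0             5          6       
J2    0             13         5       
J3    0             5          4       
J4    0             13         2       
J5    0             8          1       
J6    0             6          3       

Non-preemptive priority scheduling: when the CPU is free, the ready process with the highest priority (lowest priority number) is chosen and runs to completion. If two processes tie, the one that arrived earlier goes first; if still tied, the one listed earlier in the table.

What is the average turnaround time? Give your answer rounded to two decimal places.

Gantt: | J5 0-8 | J4 8-21 | J6 21-27 | J3 27-32 | J2 32-45 | J1 45-50 |
Completion: J1=50  J2=45  J3=32  J4=21  J5=8  J6=27
Turnaround times: J1=50, J2=45, J3=32, J4=21, J5=8, J6=27
Average turnaround = (50+45+32+21+8+27) / 6 = 183/6 = 30.50

30.50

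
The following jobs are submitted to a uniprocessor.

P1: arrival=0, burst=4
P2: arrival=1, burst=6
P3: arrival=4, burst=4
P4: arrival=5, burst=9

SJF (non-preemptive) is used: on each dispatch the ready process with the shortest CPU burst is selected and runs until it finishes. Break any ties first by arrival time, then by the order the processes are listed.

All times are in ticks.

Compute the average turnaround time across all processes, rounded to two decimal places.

9.75

Timeline: | P1 0-4 | P3 4-8 | P2 8-14 | P4 14-23 |
Completion: P1=4  P2=14  P3=8  P4=23
Turnaround times: P1=4, P2=13, P3=4, P4=18
Average turnaround = (4+13+4+18) / 4 = 39/4 = 9.75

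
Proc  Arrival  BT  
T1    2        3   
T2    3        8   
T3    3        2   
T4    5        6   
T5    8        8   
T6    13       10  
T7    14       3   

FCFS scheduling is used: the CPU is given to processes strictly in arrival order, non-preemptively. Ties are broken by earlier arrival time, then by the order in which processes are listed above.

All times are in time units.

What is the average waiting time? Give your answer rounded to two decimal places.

Schedule: | idle 0-2 | T1 2-5 | T2 5-13 | T3 13-15 | T4 15-21 | T5 21-29 | T6 29-39 | T7 39-42 |
Completion: T1=5  T2=13  T3=15  T4=21  T5=29  T6=39  T7=42
Turnaround (C−A): T1=3  T2=10  T3=12  T4=16  T5=21  T6=26  T7=28
Waiting times: T1=0, T2=2, T3=10, T4=10, T5=13, T6=16, T7=25
Average waiting = (0+2+10+10+13+16+25) / 7 = 76/7 = 10.86

10.86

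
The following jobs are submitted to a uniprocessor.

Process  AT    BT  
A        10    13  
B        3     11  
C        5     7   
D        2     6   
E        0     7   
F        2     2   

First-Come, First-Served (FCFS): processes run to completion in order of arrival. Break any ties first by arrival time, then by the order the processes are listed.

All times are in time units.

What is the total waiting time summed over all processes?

Schedule: | E 0-7 | D 7-13 | F 13-15 | B 15-26 | C 26-33 | A 33-46 |
Completion: A=46  B=26  C=33  D=13  E=7  F=15
Turnaround (C−A): A=36  B=23  C=28  D=11  E=7  F=13
Waiting = turnaround − burst: A=23, B=12, C=21, D=5, E=0, F=11
Total waiting = 23 + 12 + 21 + 5 + 0 + 11 = 72

72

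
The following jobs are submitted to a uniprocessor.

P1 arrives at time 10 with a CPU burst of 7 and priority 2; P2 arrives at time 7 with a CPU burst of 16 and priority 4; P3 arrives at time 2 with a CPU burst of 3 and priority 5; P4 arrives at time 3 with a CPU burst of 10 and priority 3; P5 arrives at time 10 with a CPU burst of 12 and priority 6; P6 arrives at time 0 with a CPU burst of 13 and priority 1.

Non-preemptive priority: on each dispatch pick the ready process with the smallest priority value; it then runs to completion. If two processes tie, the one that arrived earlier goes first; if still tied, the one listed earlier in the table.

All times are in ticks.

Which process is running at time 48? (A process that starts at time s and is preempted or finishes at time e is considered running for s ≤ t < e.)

Schedule: | P6 0-13 | P1 13-20 | P4 20-30 | P2 30-46 | P3 46-49 | P5 49-61 |
Completion: P1=20  P2=46  P3=49  P4=30  P5=61  P6=13

P3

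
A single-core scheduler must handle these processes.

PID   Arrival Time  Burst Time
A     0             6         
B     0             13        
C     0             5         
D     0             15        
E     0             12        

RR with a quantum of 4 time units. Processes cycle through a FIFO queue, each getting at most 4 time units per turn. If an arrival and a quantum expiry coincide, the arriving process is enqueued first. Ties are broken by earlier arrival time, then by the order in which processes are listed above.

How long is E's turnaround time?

47

Schedule: | A 0-4 | B 4-8 | C 8-12 | D 12-16 | E 16-20 | A 20-22 | B 22-26 | C 26-27 | D 27-31 | E 31-35 | B 35-39 | D 39-43 | E 43-47 | B 47-48 | D 48-51 |
Completion: A=22  B=48  C=27  D=51  E=47
Turnaround(E) = completion − arrival = 47 − 0 = 47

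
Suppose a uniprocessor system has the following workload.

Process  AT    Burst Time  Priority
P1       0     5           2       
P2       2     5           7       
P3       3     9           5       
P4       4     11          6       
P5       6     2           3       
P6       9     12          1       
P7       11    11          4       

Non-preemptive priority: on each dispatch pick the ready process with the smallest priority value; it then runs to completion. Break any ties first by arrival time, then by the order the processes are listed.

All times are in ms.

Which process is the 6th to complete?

P4

Gantt: | P1 0-5 | P3 5-14 | P6 14-26 | P5 26-28 | P7 28-39 | P4 39-50 | P2 50-55 |
Completion: P1=5  P2=55  P3=14  P4=50  P5=28  P6=26  P7=39
Finish order: P1 → P3 → P6 → P5 → P7 → P4 → P2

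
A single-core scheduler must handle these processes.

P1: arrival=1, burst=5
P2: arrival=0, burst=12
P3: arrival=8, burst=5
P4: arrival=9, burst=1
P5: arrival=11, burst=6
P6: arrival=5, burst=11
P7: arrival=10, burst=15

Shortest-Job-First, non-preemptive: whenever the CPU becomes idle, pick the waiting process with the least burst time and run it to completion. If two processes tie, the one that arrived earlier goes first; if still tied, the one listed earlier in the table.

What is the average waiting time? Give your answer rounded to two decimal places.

Schedule: | P2 0-12 | P4 12-13 | P1 13-18 | P3 18-23 | P5 23-29 | P6 29-40 | P7 40-55 |
Completion: P1=18  P2=12  P3=23  P4=13  P5=29  P6=40  P7=55
Waiting times: P1=12, P2=0, P3=10, P4=3, P5=12, P6=24, P7=30
Average waiting = (12+0+10+3+12+24+30) / 7 = 91/7 = 13.00

13.00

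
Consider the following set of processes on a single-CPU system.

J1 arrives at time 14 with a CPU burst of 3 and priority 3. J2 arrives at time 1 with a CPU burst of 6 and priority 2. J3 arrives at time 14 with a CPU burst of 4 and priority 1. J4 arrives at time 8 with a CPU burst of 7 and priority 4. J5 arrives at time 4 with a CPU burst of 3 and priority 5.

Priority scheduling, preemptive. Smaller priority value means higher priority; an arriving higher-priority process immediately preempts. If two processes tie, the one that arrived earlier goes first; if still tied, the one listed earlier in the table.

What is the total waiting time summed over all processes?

Timeline: | idle 0-1 | J2 1-7 | J5 7-8 | J4 8-14 | J3 14-18 | J1 18-21 | J4 21-22 | J5 22-24 |
Completion: J1=21  J2=7  J3=18  J4=22  J5=24
Turnaround (C−A): J1=7  J2=6  J3=4  J4=14  J5=20
Waiting = turnaround − burst: J1=4, J2=0, J3=0, J4=7, J5=17
Total waiting = 4 + 0 + 0 + 7 + 17 = 28

28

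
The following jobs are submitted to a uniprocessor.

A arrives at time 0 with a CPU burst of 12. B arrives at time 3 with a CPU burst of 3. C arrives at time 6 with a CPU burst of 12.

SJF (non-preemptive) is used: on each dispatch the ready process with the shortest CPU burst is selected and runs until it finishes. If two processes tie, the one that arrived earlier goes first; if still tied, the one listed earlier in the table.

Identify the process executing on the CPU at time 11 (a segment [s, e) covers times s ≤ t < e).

Timeline: | A 0-12 | B 12-15 | C 15-27 |
Completion: A=12  B=15  C=27

A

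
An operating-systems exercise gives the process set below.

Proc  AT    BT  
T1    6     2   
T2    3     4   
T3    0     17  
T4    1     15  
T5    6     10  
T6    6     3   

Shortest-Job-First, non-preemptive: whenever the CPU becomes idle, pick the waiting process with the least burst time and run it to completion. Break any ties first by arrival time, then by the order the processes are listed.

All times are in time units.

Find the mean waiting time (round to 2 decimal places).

Timeline: | T3 0-17 | T1 17-19 | T6 19-22 | T2 22-26 | T5 26-36 | T4 36-51 |
Completion: T1=19  T2=26  T3=17  T4=51  T5=36  T6=22
Turnaround (C−A): T1=13  T2=23  T3=17  T4=50  T5=30  T6=16
Waiting times: T1=11, T2=19, T3=0, T4=35, T5=20, T6=13
Average waiting = (11+19+0+35+20+13) / 6 = 98/6 = 16.33

16.33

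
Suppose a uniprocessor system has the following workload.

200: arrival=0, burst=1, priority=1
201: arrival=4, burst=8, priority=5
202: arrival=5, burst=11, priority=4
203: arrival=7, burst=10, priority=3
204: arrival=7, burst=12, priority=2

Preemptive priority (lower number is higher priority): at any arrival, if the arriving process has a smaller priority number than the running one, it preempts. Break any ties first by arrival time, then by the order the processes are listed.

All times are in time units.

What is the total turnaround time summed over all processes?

109

Timeline: | 200 0-1 | idle 1-4 | 201 4-5 | 202 5-7 | 204 7-19 | 203 19-29 | 202 29-38 | 201 38-45 |
Completion: 200=1  201=45  202=38  203=29  204=19
Turnaround (C−A): 200=1  201=41  202=33  203=22  204=12
Turnaround = completion − arrival: 200=1, 201=41, 202=33, 203=22, 204=12
Total turnaround = 1 + 41 + 33 + 22 + 12 = 109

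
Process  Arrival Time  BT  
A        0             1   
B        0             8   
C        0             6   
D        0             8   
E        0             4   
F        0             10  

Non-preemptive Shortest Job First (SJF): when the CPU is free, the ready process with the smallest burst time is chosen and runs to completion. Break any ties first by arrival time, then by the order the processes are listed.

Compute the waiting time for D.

19

Timeline: | A 0-1 | E 1-5 | C 5-11 | B 11-19 | D 19-27 | F 27-37 |
Completion: A=1  B=19  C=11  D=27  E=5  F=37
Turnaround (C−A): A=1  B=19  C=11  D=27  E=5  F=37
Waiting(D) = turnaround − burst = 27 − 8 = 19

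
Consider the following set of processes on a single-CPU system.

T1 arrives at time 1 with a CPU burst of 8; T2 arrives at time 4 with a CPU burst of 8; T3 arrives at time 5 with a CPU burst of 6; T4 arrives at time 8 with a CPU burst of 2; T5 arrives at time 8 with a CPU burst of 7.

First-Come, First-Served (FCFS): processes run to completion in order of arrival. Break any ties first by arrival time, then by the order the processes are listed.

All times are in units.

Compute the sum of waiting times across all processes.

49

Gantt: | idle 0-1 | T1 1-9 | T2 9-17 | T3 17-23 | T4 23-25 | T5 25-32 |
Completion: T1=9  T2=17  T3=23  T4=25  T5=32
Waiting = turnaround − burst: T1=0, T2=5, T3=12, T4=15, T5=17
Total waiting = 0 + 5 + 12 + 15 + 17 = 49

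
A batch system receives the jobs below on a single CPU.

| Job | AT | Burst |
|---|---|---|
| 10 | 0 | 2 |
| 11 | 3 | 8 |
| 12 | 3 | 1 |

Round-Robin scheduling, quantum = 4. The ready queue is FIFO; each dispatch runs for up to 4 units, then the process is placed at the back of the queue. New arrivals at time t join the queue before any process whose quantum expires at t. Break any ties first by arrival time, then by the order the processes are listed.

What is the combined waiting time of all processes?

5

Timeline: | 10 0-2 | idle 2-3 | 11 3-7 | 12 7-8 | 11 8-12 |
Completion: 10=2  11=12  12=8
Turnaround (C−A): 10=2  11=9  12=5
Waiting = turnaround − burst: 10=0, 11=1, 12=4
Total waiting = 0 + 1 + 4 = 5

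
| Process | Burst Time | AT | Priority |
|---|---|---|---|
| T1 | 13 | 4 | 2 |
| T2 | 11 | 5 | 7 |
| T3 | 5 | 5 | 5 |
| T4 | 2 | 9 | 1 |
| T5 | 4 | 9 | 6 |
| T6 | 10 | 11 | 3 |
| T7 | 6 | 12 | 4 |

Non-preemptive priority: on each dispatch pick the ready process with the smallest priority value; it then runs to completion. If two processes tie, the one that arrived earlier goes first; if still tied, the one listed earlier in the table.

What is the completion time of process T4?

Timeline: | idle 0-4 | T1 4-17 | T4 17-19 | T6 19-29 | T7 29-35 | T3 35-40 | T5 40-44 | T2 44-55 |
Completion: T1=17  T2=55  T3=40  T4=19  T5=44  T6=29  T7=35
Turnaround (C−A): T1=13  T2=50  T3=35  T4=10  T5=35  T6=18  T7=23

19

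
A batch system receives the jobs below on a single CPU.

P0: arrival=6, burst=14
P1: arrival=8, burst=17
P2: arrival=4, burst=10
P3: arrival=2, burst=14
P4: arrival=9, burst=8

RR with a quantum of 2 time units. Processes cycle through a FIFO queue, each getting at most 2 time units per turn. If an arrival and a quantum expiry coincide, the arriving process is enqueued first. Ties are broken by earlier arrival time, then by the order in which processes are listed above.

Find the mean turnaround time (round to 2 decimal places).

48.00

Gantt: | idle 0-2 | P3 2-4 | P2 4-6 | P3 6-8 | P0 8-10 | P2 10-12 | P1 12-14 | P3 14-16 | P4 16-18 | P0 18-20 | P2 20-22 | P1 22-24 | P3 24-26 | P4 26-28 | P0 28-30 | P2 30-32 | P1 32-34 | P3 34-36 | P4 36-38 | P0 38-40 | P2 40-42 | P1 42-44 | P3 44-46 | P4 46-48 | P0 48-50 | P1 50-52 | P3 52-54 | P0 54-56 | P1 56-58 | P0 58-60 | P1 60-65 |
Completion: P0=60  P1=65  P2=42  P3=54  P4=48
Turnaround (C−A): P0=54  P1=57  P2=38  P3=52  P4=39
Turnaround times: P0=54, P1=57, P2=38, P3=52, P4=39
Average turnaround = (54+57+38+52+39) / 5 = 240/5 = 48.00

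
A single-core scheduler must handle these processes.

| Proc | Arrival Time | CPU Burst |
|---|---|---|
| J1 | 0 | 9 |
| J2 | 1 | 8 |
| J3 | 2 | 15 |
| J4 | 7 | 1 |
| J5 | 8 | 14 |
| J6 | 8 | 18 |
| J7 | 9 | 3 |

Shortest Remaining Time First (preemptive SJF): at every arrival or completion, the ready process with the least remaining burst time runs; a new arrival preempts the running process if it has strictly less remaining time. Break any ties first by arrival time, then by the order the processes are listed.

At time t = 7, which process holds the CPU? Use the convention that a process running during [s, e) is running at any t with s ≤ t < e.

J4

Gantt: | J1 0-7 | J4 7-8 | J1 8-10 | J7 10-13 | J2 13-21 | J5 21-35 | J3 35-50 | J6 50-68 |
Completion: J1=10  J2=21  J3=50  J4=8  J5=35  J6=68  J7=13
Turnaround (C−A): J1=10  J2=20  J3=48  J4=1  J5=27  J6=60  J7=4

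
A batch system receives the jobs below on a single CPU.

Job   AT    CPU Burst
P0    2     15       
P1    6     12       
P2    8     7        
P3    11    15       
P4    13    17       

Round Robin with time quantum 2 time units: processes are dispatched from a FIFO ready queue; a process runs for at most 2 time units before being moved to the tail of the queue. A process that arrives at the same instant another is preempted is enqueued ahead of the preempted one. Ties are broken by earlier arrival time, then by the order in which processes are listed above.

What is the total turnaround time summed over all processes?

235

Timeline: | idle 0-2 | P0 2-6 | P1 6-8 | P0 8-10 | P2 10-12 | P1 12-14 | P0 14-16 | P3 16-18 | P2 18-20 | P4 20-22 | P1 22-24 | P0 24-26 | P3 26-28 | P2 28-30 | P4 30-32 | P1 32-34 | P0 34-36 | P3 36-38 | P2 38-39 | P4 39-41 | P1 41-43 | P0 43-45 | P3 45-47 | P4 47-49 | P1 49-51 | P0 51-52 | P3 52-54 | P4 54-56 | P3 56-58 | P4 58-60 | P3 60-62 | P4 62-64 | P3 64-65 | P4 65-68 |
Completion: P0=52  P1=51  P2=39  P3=65  P4=68
Turnaround (C−A): P0=50  P1=45  P2=31  P3=54  P4=55
Turnaround = completion − arrival: P0=50, P1=45, P2=31, P3=54, P4=55
Total turnaround = 50 + 45 + 31 + 54 + 55 = 235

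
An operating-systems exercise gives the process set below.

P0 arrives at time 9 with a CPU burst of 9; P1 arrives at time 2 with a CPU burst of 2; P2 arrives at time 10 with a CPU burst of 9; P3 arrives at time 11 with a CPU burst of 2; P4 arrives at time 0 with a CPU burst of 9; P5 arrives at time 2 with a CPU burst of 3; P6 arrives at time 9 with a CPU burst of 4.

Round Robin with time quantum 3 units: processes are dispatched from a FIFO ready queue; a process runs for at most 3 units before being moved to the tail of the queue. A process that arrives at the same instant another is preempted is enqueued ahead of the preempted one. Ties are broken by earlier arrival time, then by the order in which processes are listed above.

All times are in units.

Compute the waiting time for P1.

Timeline: | P4 0-3 | P1 3-5 | P5 5-8 | P4 8-11 | P0 11-14 | P6 14-17 | P2 17-20 | P3 20-22 | P4 22-25 | P0 25-28 | P6 28-29 | P2 29-32 | P0 32-35 | P2 35-38 |
Completion: P0=35  P1=5  P2=38  P3=22  P4=25  P5=8  P6=29
Turnaround (C−A): P0=26  P1=3  P2=28  P3=11  P4=25  P5=6  P6=20
Waiting(P1) = turnaround − burst = 3 − 2 = 1

1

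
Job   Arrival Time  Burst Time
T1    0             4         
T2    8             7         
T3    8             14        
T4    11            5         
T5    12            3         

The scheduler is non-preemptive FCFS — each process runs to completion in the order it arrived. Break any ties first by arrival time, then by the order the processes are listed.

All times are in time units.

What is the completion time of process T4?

Timeline: | T1 0-4 | idle 4-8 | T2 8-15 | T3 15-29 | T4 29-34 | T5 34-37 |
Completion: T1=4  T2=15  T3=29  T4=34  T5=37

34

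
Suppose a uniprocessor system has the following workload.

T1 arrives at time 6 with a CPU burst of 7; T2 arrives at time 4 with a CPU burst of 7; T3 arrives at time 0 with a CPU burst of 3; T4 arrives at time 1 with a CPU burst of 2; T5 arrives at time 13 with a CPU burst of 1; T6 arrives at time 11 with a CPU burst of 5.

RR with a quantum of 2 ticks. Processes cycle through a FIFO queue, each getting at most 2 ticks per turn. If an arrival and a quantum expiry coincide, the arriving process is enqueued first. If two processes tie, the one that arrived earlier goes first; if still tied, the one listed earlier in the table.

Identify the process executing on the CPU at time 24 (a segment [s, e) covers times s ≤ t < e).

Timeline: | T3 0-2 | T4 2-4 | T3 4-5 | T2 5-7 | T1 7-9 | T2 9-11 | T1 11-13 | T6 13-15 | T2 15-17 | T5 17-18 | T1 18-20 | T6 20-22 | T2 22-23 | T1 23-24 | T6 24-25 |
Completion: T1=24  T2=23  T3=5  T4=4  T5=18  T6=25
Turnaround (C−A): T1=18  T2=19  T3=5  T4=3  T5=5  T6=14

T6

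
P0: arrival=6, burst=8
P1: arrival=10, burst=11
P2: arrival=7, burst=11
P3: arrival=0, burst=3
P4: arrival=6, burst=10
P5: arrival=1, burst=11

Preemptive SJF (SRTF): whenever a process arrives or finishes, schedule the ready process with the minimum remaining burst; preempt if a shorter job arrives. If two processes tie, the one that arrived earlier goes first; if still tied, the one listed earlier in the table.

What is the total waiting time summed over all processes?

Timeline: | P3 0-3 | P5 3-14 | P0 14-22 | P4 22-32 | P2 32-43 | P1 43-54 |
Completion: P0=22  P1=54  P2=43  P3=3  P4=32  P5=14
Turnaround (C−A): P0=16  P1=44  P2=36  P3=3  P4=26  P5=13
Waiting = turnaround − burst: P0=8, P1=33, P2=25, P3=0, P4=16, P5=2
Total waiting = 8 + 33 + 25 + 0 + 16 + 2 = 84

84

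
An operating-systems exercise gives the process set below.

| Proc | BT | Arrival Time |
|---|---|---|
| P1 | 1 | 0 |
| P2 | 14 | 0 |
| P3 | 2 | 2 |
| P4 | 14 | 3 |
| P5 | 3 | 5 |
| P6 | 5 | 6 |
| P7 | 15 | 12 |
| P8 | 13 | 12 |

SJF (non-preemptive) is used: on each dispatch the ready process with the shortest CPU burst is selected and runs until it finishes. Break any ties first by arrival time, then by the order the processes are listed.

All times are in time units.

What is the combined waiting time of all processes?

Schedule: | P1 0-1 | P2 1-15 | P3 15-17 | P5 17-20 | P6 20-25 | P8 25-38 | P4 38-52 | P7 52-67 |
Completion: P1=1  P2=15  P3=17  P4=52  P5=20  P6=25  P7=67  P8=38
Waiting = turnaround − burst: P1=0, P2=1, P3=13, P4=35, P5=12, P6=14, P7=40, P8=13
Total waiting = 0 + 1 + 13 + 35 + 12 + 14 + 40 + 13 = 128

128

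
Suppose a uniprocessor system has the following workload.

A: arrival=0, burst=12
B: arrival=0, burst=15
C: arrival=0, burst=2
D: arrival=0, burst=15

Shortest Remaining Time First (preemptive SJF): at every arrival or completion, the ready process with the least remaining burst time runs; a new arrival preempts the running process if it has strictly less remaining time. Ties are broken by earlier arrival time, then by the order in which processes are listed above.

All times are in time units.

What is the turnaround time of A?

Schedule: | C 0-2 | A 2-14 | B 14-29 | D 29-44 |
Completion: A=14  B=29  C=2  D=44
Turnaround (C−A): A=14  B=29  C=2  D=44
Turnaround(A) = completion − arrival = 14 − 0 = 14

14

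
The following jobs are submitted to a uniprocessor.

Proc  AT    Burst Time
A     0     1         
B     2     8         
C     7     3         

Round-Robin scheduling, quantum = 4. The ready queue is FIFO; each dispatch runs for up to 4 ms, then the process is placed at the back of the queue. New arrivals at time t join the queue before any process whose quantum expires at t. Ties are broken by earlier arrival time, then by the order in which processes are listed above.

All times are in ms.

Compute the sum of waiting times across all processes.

3

Schedule: | A 0-1 | idle 1-2 | B 2-10 | C 10-13 |
Completion: A=1  B=10  C=13
Turnaround (C−A): A=1  B=8  C=6
Waiting = turnaround − burst: A=0, B=0, C=3
Total waiting = 0 + 0 + 3 = 3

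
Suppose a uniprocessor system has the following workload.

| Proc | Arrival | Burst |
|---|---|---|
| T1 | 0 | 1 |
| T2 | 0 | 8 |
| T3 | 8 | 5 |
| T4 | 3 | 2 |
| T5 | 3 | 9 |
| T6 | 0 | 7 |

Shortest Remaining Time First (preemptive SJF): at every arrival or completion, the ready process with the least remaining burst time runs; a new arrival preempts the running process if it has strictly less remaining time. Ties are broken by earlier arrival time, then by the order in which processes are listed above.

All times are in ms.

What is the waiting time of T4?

0

Schedule: | T1 0-1 | T6 1-3 | T4 3-5 | T6 5-10 | T3 10-15 | T2 15-23 | T5 23-32 |
Completion: T1=1  T2=23  T3=15  T4=5  T5=32  T6=10
Turnaround (C−A): T1=1  T2=23  T3=7  T4=2  T5=29  T6=10
Waiting(T4) = turnaround − burst = 2 − 2 = 0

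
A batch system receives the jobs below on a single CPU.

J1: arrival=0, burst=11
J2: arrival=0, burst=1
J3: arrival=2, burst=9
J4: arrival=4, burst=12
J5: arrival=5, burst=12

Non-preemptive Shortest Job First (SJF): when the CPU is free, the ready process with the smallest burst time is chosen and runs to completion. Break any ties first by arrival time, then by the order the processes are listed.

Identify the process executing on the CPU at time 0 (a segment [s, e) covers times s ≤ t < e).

J2

Schedule: | J2 0-1 | J1 1-12 | J3 12-21 | J4 21-33 | J5 33-45 |
Completion: J1=12  J2=1  J3=21  J4=33  J5=45
Turnaround (C−A): J1=12  J2=1  J3=19  J4=29  J5=40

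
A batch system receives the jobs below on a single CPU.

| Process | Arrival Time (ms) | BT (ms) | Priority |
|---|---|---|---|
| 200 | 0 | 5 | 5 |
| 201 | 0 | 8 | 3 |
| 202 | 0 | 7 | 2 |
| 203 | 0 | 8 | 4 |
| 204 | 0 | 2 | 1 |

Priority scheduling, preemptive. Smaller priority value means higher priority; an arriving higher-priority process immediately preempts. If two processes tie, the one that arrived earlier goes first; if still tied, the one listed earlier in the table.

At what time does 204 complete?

Schedule: | 204 0-2 | 202 2-9 | 201 9-17 | 203 17-25 | 200 25-30 |
Completion: 200=30  201=17  202=9  203=25  204=2
Turnaround (C−A): 200=30  201=17  202=9  203=25  204=2

2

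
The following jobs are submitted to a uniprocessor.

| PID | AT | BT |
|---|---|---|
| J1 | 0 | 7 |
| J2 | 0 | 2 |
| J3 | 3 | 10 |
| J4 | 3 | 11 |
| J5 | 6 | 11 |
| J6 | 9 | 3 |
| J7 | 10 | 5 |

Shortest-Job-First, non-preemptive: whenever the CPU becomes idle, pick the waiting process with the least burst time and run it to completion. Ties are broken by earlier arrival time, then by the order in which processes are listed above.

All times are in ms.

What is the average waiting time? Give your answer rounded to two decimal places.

10.57

Timeline: | J2 0-2 | J1 2-9 | J6 9-12 | J7 12-17 | J3 17-27 | J4 27-38 | J5 38-49 |
Completion: J1=9  J2=2  J3=27  J4=38  J5=49  J6=12  J7=17
Waiting times: J1=2, J2=0, J3=14, J4=24, J5=32, J6=0, J7=2
Average waiting = (2+0+14+24+32+0+2) / 7 = 74/7 = 10.57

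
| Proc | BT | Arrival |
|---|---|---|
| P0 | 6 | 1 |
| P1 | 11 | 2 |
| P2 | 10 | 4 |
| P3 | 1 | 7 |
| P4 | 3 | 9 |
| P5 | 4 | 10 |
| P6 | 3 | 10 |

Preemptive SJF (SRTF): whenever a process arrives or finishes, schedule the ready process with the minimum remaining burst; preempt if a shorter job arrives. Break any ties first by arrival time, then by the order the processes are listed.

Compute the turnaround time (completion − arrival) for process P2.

24

Timeline: | idle 0-1 | P0 1-7 | P3 7-8 | P2 8-9 | P4 9-12 | P6 12-15 | P5 15-19 | P2 19-28 | P1 28-39 |
Completion: P0=7  P1=39  P2=28  P3=8  P4=12  P5=19  P6=15
Turnaround (C−A): P0=6  P1=37  P2=24  P3=1  P4=3  P5=9  P6=5
Turnaround(P2) = completion − arrival = 28 − 4 = 24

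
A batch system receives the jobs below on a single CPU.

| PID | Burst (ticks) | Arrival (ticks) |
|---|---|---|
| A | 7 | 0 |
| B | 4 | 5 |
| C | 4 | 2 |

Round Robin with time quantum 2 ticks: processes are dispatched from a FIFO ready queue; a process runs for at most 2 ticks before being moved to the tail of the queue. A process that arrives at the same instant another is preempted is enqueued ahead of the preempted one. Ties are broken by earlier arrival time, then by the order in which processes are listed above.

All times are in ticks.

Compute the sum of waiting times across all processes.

15

Gantt: | A 0-2 | C 2-4 | A 4-6 | C 6-8 | B 8-10 | A 10-12 | B 12-14 | A 14-15 |
Completion: A=15  B=14  C=8
Turnaround (C−A): A=15  B=9  C=6
Waiting = turnaround − burst: A=8, B=5, C=2
Total waiting = 8 + 5 + 2 = 15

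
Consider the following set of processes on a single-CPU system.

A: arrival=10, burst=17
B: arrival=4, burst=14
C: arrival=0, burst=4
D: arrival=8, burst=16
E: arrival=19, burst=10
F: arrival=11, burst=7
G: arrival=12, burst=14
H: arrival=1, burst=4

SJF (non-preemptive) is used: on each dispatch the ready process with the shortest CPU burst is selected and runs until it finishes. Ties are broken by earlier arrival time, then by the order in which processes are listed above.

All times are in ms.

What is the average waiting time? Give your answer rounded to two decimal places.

19.88

Gantt: | C 0-4 | H 4-8 | B 8-22 | F 22-29 | E 29-39 | G 39-53 | D 53-69 | A 69-86 |
Completion: A=86  B=22  C=4  D=69  E=39  F=29  G=53  H=8
Turnaround (C−A): A=76  B=18  C=4  D=61  E=20  F=18  G=41  H=7
Waiting times: A=59, B=4, C=0, D=45, E=10, F=11, G=27, H=3
Average waiting = (59+4+0+45+10+11+27+3) / 8 = 159/8 = 19.88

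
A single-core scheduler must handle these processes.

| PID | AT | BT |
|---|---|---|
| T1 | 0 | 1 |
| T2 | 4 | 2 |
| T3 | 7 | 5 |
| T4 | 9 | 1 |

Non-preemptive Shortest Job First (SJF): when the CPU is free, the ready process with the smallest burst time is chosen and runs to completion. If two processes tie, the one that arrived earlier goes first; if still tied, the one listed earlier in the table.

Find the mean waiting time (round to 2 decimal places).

Timeline: | T1 0-1 | idle 1-4 | T2 4-6 | idle 6-7 | T3 7-12 | T4 12-13 |
Completion: T1=1  T2=6  T3=12  T4=13
Turnaround (C−A): T1=1  T2=2  T3=5  T4=4
Waiting times: T1=0, T2=0, T3=0, T4=3
Average waiting = (0+0+0+3) / 4 = 3/4 = 0.75

0.75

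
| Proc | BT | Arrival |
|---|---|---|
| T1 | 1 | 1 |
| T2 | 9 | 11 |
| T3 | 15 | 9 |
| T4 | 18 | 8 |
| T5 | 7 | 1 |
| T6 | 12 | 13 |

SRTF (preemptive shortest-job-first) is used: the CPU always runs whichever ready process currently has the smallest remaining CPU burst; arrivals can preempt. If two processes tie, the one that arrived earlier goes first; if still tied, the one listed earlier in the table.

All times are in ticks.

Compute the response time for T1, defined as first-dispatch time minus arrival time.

Schedule: | idle 0-1 | T1 1-2 | T5 2-9 | T3 9-11 | T2 11-20 | T6 20-32 | T3 32-45 | T4 45-63 |
Completion: T1=2  T2=20  T3=45  T4=63  T5=9  T6=32
Turnaround (C−A): T1=1  T2=9  T3=36  T4=55  T5=8  T6=19
Response(T1) = first start − arrival = 1 − 1 = 0

0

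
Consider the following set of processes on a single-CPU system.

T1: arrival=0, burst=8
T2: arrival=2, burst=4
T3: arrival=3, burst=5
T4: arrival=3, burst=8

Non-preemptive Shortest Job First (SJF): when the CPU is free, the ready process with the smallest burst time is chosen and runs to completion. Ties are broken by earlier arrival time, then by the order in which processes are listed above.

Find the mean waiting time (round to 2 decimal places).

7.25

Schedule: | T1 0-8 | T2 8-12 | T3 12-17 | T4 17-25 |
Completion: T1=8  T2=12  T3=17  T4=25
Turnaround (C−A): T1=8  T2=10  T3=14  T4=22
Waiting times: T1=0, T2=6, T3=9, T4=14
Average waiting = (0+6+9+14) / 4 = 29/4 = 7.25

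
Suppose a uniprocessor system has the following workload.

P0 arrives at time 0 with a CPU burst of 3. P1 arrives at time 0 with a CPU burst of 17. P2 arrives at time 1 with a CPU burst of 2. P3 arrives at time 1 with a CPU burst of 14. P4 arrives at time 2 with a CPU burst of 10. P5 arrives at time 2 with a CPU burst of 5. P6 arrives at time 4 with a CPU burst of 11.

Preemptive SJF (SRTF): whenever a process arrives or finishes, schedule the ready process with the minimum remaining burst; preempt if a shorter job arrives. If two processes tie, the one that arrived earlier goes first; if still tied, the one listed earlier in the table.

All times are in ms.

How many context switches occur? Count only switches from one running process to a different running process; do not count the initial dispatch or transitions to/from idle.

6

Timeline: | P0 0-3 | P2 3-5 | P5 5-10 | P4 10-20 | P6 20-31 | P3 31-45 | P1 45-62 |
Completion: P0=3  P1=62  P2=5  P3=45  P4=20  P5=10  P6=31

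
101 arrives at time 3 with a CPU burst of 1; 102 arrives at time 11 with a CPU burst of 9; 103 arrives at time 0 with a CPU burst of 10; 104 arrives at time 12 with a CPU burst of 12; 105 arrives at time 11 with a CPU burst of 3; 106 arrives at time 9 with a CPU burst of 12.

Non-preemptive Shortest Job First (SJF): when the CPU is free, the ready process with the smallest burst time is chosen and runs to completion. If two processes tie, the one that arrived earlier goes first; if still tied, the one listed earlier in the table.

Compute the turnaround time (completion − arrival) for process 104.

Schedule: | 103 0-10 | 101 10-11 | 105 11-14 | 102 14-23 | 106 23-35 | 104 35-47 |
Completion: 101=11  102=23  103=10  104=47  105=14  106=35
Turnaround (C−A): 101=8  102=12  103=10  104=35  105=3  106=26
Turnaround(104) = completion − arrival = 47 − 12 = 35

35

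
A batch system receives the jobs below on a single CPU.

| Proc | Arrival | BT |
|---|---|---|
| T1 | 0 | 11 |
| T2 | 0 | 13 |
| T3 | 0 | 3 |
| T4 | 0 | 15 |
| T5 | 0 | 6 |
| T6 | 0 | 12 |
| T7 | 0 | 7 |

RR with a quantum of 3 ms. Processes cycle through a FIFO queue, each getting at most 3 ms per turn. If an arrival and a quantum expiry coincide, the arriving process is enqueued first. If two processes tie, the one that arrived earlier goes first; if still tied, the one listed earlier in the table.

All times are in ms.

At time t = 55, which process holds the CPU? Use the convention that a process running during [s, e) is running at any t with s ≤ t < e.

Timeline: | T1 0-3 | T2 3-6 | T3 6-9 | T4 9-12 | T5 12-15 | T6 15-18 | T7 18-21 | T1 21-24 | T2 24-27 | T4 27-30 | T5 30-33 | T6 33-36 | T7 36-39 | T1 39-42 | T2 42-45 | T4 45-48 | T6 48-51 | T7 51-52 | T1 52-54 | T2 54-57 | T4 57-60 | T6 60-63 | T2 63-64 | T4 64-67 |
Completion: T1=54  T2=64  T3=9  T4=67  T5=33  T6=63  T7=52
Turnaround (C−A): T1=54  T2=64  T3=9  T4=67  T5=33  T6=63  T7=52

T2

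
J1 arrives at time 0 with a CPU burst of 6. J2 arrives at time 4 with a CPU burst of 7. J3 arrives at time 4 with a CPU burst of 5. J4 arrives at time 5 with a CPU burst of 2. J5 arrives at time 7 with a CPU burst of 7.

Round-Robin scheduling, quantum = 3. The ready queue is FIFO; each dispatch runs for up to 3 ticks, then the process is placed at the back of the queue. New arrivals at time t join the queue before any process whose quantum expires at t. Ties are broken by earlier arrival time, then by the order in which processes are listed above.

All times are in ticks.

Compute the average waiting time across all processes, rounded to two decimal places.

Timeline: | J1 0-6 | J2 6-9 | J3 9-12 | J4 12-14 | J5 14-17 | J2 17-20 | J3 20-22 | J5 22-25 | J2 25-26 | J5 26-27 |
Completion: J1=6  J2=26  J3=22  J4=14  J5=27
Turnaround (C−A): J1=6  J2=22  J3=18  J4=9  J5=20
Waiting times: J1=0, J2=15, J3=13, J4=7, J5=13
Average waiting = (0+15+13+7+13) / 5 = 48/5 = 9.60

9.60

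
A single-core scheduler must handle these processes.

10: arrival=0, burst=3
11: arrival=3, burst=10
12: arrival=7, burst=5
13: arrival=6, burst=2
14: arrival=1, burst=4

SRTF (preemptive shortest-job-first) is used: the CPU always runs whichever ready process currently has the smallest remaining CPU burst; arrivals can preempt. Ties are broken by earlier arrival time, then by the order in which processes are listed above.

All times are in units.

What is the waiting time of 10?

Gantt: | 10 0-3 | 14 3-7 | 13 7-9 | 12 9-14 | 11 14-24 |
Completion: 10=3  11=24  12=14  13=9  14=7
Turnaround (C−A): 10=3  11=21  12=7  13=3  14=6
Waiting(10) = turnaround − burst = 3 − 3 = 0

0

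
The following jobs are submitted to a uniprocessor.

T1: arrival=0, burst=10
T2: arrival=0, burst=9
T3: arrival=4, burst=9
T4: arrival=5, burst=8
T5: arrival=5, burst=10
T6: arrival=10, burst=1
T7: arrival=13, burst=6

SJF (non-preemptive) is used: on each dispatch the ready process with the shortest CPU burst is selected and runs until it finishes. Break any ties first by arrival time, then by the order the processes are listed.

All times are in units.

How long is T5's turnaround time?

48

Timeline: | T2 0-9 | T4 9-17 | T6 17-18 | T7 18-24 | T3 24-33 | T1 33-43 | T5 43-53 |
Completion: T1=43  T2=9  T3=33  T4=17  T5=53  T6=18  T7=24
Turnaround(T5) = completion − arrival = 53 − 5 = 48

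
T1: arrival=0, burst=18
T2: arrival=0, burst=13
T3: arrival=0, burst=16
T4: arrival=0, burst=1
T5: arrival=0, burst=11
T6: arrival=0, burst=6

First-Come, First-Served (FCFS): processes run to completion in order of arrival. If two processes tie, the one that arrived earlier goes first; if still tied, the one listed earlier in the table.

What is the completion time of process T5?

59

Schedule: | T1 0-18 | T2 18-31 | T3 31-47 | T4 47-48 | T5 48-59 | T6 59-65 |
Completion: T1=18  T2=31  T3=47  T4=48  T5=59  T6=65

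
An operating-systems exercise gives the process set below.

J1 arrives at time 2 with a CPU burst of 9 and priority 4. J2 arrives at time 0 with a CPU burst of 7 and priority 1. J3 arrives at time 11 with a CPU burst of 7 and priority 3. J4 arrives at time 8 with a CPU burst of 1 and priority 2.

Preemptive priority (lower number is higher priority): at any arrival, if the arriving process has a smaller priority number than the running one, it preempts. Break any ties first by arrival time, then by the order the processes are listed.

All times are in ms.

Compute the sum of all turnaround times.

37

Schedule: | J2 0-7 | J1 7-8 | J4 8-9 | J1 9-11 | J3 11-18 | J1 18-24 |
Completion: J1=24  J2=7  J3=18  J4=9
Turnaround (C−A): J1=22  J2=7  J3=7  J4=1
Turnaround = completion − arrival: J1=22, J2=7, J3=7, J4=1
Total turnaround = 22 + 7 + 7 + 1 = 37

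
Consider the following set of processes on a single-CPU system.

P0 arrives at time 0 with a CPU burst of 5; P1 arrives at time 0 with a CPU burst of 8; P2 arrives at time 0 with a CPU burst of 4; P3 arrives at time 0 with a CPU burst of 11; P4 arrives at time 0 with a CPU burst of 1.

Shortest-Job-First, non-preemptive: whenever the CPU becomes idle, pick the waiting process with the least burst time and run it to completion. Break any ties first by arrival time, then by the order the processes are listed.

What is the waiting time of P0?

5

Timeline: | P4 0-1 | P2 1-5 | P0 5-10 | P1 10-18 | P3 18-29 |
Completion: P0=10  P1=18  P2=5  P3=29  P4=1
Turnaround (C−A): P0=10  P1=18  P2=5  P3=29  P4=1
Waiting(P0) = turnaround − burst = 10 − 5 = 5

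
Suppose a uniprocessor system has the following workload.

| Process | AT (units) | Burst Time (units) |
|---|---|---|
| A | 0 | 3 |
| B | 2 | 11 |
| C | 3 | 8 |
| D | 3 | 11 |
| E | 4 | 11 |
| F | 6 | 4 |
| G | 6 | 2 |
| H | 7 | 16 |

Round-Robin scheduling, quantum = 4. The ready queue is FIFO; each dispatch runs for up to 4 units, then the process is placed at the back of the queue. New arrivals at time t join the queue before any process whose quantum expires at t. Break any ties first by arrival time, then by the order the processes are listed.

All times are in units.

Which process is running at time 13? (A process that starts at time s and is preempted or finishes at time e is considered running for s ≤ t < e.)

D

Timeline: | A 0-3 | B 3-7 | C 7-11 | D 11-15 | E 15-19 | F 19-23 | G 23-25 | H 25-29 | B 29-33 | C 33-37 | D 37-41 | E 41-45 | H 45-49 | B 49-52 | D 52-55 | E 55-58 | H 58-66 |
Completion: A=3  B=52  C=37  D=55  E=58  F=23  G=25  H=66
Turnaround (C−A): A=3  B=50  C=34  D=52  E=54  F=17  G=19  H=59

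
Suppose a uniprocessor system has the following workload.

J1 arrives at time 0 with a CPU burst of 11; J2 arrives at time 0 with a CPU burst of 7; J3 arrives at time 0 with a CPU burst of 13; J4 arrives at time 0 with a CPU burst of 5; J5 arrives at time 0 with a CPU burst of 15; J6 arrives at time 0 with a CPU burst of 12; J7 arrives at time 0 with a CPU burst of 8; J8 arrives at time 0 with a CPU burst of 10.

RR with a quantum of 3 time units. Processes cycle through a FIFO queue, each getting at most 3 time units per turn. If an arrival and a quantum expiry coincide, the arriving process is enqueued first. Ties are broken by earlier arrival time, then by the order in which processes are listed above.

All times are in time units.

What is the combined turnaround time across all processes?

527

Timeline: | J1 0-3 | J2 3-6 | J3 6-9 | J4 9-12 | J5 12-15 | J6 15-18 | J7 18-21 | J8 21-24 | J1 24-27 | J2 27-30 | J3 30-33 | J4 33-35 | J5 35-38 | J6 38-41 | J7 41-44 | J8 44-47 | J1 47-50 | J2 50-51 | J3 51-54 | J5 54-57 | J6 57-60 | J7 60-62 | J8 62-65 | J1 65-67 | J3 67-70 | J5 70-73 | J6 73-76 | J8 76-77 | J3 77-78 | J5 78-81 |
Completion: J1=67  J2=51  J3=78  J4=35  J5=81  J6=76  J7=62  J8=77
Turnaround (C−A): J1=67  J2=51  J3=78  J4=35  J5=81  J6=76  J7=62  J8=77
Turnaround = completion − arrival: J1=67, J2=51, J3=78, J4=35, J5=81, J6=76, J7=62, J8=77
Total turnaround = 67 + 51 + 78 + 35 + 81 + 76 + 62 + 77 = 527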